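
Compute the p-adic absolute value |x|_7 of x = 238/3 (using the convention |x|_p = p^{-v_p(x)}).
|238/3|_7 = 1/7

Step 1 — compute v_7(x) by factoring powers of 7 out of the numerator and denominator: v_7(238/3) = 1. Step 2 — apply |x|_p = p^{-v_p(x)} = 7^{-1} = 1/7.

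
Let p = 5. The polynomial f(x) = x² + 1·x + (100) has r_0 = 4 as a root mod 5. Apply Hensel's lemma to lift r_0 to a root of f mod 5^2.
r_1 = 24 (mod 25)

Hensel: r_{i+1} = r_i − f(r_i)·(f′(r_i))^{-1} mod 5^{i+2}, f′(x) = 2x + 1. Iterate:
  r_0 = 4 (mod 5)
  r_1 = 24 (mod 25)
Final: r = 24 satisfies f(r) ≡ 0 mod 5^2.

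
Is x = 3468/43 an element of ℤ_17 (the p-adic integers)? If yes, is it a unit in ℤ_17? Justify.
x ∈ ℤ_17 but not a unit; v_17(x) = 2 > 0

ℤ_17 = {x ∈ ℚ_17 : v_17(x) ≥ 0} and ℤ_17^× = {x ∈ ℤ_17 : v_17(x) = 0}. Here v_17(3468/43) = v_17(num) − v_17(den) = 2; compare against these criteria.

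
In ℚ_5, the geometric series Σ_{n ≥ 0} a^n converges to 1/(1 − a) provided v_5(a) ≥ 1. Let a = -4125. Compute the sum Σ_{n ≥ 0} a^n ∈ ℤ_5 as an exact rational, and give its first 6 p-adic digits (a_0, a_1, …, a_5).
Σ a^n = 1/(1 − a) = 1/4126;  first 6 digits = (1, 0, 0, 2, 3, 3)

v_5(a) = 3 ≥ 1, so the series converges in ℤ_5 to 1/(1 − a) = 1/(1 − (-4125)) = 1/4126. Expand this rational in ℤ_5: compute digits iteratively via d_i = x_i mod 5, x_{i+1} = (x_i − d_i)/5. The first 6 digits are (1, 0, 0, 2, 3, 3).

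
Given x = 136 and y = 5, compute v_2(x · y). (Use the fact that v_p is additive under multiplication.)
v_2(680) = 3

v_p(x) = 3 (factor: 136 = 2^3 · 17); v_p(y) = 0 (factor: 5 = 2^0 · 5). Additivity: v_p(xy) = v_p(x) + v_p(y) = 3 + 0 = 3. (Direct check: xy = 680 = 2^3 · (85).)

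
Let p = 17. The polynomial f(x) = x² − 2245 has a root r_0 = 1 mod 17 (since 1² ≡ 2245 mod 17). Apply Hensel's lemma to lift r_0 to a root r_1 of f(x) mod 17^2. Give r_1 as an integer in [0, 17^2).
r_1 = 256 (mod 289)

Hensel's recurrence: r_{i+1} = r_i − f(r_i)·(f′(r_i))^{-1} mod 17^{i+2}, with f′(x) = 2x. Iterate:
  r_0 = 1 (mod 17)
  r_1 = 256 (mod 289)
Final: r_1 = 256, and one checks f(r_1) ≡ 0 mod 17^2.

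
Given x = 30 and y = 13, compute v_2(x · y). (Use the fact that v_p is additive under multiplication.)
v_2(390) = 1

v_p(x) = 1 (factor: 30 = 2^1 · 15); v_p(y) = 0 (factor: 13 = 2^0 · 13). Additivity: v_p(xy) = v_p(x) + v_p(y) = 1 + 0 = 1. (Direct check: xy = 390 = 2^1 · (195).)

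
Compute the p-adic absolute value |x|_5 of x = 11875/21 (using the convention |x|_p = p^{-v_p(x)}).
|11875/21|_5 = 1/625

Step 1 — compute v_5(x) by factoring powers of 5 out of the numerator and denominator: v_5(11875/21) = 4. Step 2 — apply |x|_p = p^{-v_p(x)} = 5^{-4} = 1/625.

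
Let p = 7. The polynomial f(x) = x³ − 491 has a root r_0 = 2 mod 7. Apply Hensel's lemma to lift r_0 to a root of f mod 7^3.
r_2 = 79 (mod 343)

Hensel: r_{i+1} = r_i − f(r_i)/f′(r_i) mod 7^{i+2}, where f′(x) = 3x². Iterate:
  r_0 = 2 (mod 7)
  r_1 = 30 (mod 49)
  r_2 = 79 (mod 343)
Final: r = 79 with f(r) ≡ 0 mod 7^3.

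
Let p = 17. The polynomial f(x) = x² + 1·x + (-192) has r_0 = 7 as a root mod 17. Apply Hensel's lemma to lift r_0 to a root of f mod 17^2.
r_1 = 228 (mod 289)

Hensel: r_{i+1} = r_i − f(r_i)·(f′(r_i))^{-1} mod 17^{i+2}, f′(x) = 2x + 1. Iterate:
  r_0 = 7 (mod 17)
  r_1 = 228 (mod 289)
Final: r = 228 satisfies f(r) ≡ 0 mod 17^2.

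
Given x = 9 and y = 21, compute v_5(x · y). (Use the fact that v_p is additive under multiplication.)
v_5(189) = 0

v_p(x) = 0 (factor: 9 = 5^0 · 9); v_p(y) = 0 (factor: 21 = 5^0 · 21). Additivity: v_p(xy) = v_p(x) + v_p(y) = 0 + 0 = 0. (Direct check: xy = 189 = 5^0 · (189).)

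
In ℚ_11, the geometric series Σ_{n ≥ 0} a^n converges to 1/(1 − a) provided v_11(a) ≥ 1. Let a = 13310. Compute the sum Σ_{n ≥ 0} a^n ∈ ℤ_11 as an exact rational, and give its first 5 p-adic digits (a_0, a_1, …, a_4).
Σ a^n = 1/(1 − a) = -1/13309;  first 5 digits = (1, 0, 0, 10, 0)

v_11(a) = 3 ≥ 1, so the series converges in ℤ_11 to 1/(1 − a) = 1/(1 − 13310) = -1/13309. Expand this rational in ℤ_11: compute digits iteratively via d_i = x_i mod 11, x_{i+1} = (x_i − d_i)/11. The first 5 digits are (1, 0, 0, 10, 0).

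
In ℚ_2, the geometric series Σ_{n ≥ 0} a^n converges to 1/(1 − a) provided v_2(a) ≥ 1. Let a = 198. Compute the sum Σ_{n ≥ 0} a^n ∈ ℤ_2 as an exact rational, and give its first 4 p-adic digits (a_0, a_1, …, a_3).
Σ a^n = 1/(1 − a) = -1/197;  first 4 digits = (1, 1, 0, 0)

v_2(a) = 1 ≥ 1, so the series converges in ℤ_2 to 1/(1 − a) = 1/(1 − 198) = -1/197. Expand this rational in ℤ_2: compute digits iteratively via d_i = x_i mod 2, x_{i+1} = (x_i − d_i)/2. The first 4 digits are (1, 1, 0, 0).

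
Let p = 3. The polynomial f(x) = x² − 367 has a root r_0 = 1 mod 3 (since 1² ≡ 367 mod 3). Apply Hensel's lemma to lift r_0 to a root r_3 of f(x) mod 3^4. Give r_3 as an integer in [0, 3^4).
r_3 = 58 (mod 81)

Hensel's recurrence: r_{i+1} = r_i − f(r_i)·(f′(r_i))^{-1} mod 3^{i+2}, with f′(x) = 2x. Iterate:
  r_0 = 1 (mod 3)
  r_1 = 4 (mod 9)
  r_2 = 4 (mod 27)
  r_3 = 58 (mod 81)
Final: r_3 = 58, and one checks f(r_3) ≡ 0 mod 3^4.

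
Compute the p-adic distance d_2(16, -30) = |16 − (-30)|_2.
d_2(16, -30) = 1/2

Step 1 — x − y = 16 − (-30) = 46. Step 2 — v_2(46) = 1 (factor: 46 = (2^1 · 23); the sign does not affect v_p). Step 3 — |x − y|_2 = 2^{-1} = 1/2.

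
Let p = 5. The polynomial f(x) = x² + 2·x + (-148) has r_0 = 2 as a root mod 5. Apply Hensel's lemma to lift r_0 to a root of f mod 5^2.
r_1 = 17 (mod 25)

Hensel: r_{i+1} = r_i − f(r_i)·(f′(r_i))^{-1} mod 5^{i+2}, f′(x) = 2x + 2. Iterate:
  r_0 = 2 (mod 5)
  r_1 = 17 (mod 25)
Final: r = 17 satisfies f(r) ≡ 0 mod 5^2.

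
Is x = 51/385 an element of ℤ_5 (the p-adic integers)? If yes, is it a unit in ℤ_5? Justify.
x ∉ ℤ_5 (v_5(x) = -1 < 0)

ℤ_5 = {x ∈ ℚ_5 : v_5(x) ≥ 0} and ℤ_5^× = {x ∈ ℤ_5 : v_5(x) = 0}. Here v_5(51/385) = v_5(num) − v_5(den) = -1; compare against these criteria.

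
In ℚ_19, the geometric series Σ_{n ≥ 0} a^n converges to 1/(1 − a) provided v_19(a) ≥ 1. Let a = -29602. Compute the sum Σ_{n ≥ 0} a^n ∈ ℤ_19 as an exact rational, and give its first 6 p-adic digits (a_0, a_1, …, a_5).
Σ a^n = 1/(1 − a) = 1/29603;  first 6 digits = (1, 0, 13, 14, 16, 11)

v_19(a) = 2 ≥ 1, so the series converges in ℤ_19 to 1/(1 − a) = 1/(1 − (-29602)) = 1/29603. Expand this rational in ℤ_19: compute digits iteratively via d_i = x_i mod 19, x_{i+1} = (x_i − d_i)/19. The first 6 digits are (1, 0, 13, 14, 16, 11).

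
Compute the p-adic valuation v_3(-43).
v_3(-43) = 0

v_3(n) is the largest exponent k such that 3^k divides n. Factor out: -43 = -3^0 · 43. (Sign doesn't affect v_p.) So v_3(-43) = 0.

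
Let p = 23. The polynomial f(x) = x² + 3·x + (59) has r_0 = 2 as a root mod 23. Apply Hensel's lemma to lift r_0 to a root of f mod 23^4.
r_3 = 152722 (mod 279841)

Hensel: r_{i+1} = r_i − f(r_i)·(f′(r_i))^{-1} mod 23^{i+2}, f′(x) = 2x + 3. Iterate:
  r_0 = 2 (mod 23)
  r_1 = 370 (mod 529)
  r_2 = 6718 (mod 12167)
  r_3 = 152722 (mod 279841)
Final: r = 152722 satisfies f(r) ≡ 0 mod 23^4.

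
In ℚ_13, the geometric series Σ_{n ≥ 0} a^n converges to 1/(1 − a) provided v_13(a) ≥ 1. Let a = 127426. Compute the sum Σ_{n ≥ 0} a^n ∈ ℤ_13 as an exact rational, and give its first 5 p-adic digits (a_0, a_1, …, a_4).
Σ a^n = 1/(1 − a) = -1/127425;  first 5 digits = (1, 0, 0, 6, 4)

v_13(a) = 3 ≥ 1, so the series converges in ℤ_13 to 1/(1 − a) = 1/(1 − 127426) = -1/127425. Expand this rational in ℤ_13: compute digits iteratively via d_i = x_i mod 13, x_{i+1} = (x_i − d_i)/13. The first 5 digits are (1, 0, 0, 6, 4).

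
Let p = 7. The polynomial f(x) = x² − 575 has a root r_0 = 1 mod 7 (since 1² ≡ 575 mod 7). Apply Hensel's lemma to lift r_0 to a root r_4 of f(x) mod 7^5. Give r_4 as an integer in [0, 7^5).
r_4 = 2150 (mod 16807)

Hensel's recurrence: r_{i+1} = r_i − f(r_i)·(f′(r_i))^{-1} mod 7^{i+2}, with f′(x) = 2x. Iterate:
  r_0 = 1 (mod 7)
  r_1 = 43 (mod 49)
  r_2 = 92 (mod 343)
  r_3 = 2150 (mod 2401)
  r_4 = 2150 (mod 16807)
Final: r_4 = 2150, and one checks f(r_4) ≡ 0 mod 7^5.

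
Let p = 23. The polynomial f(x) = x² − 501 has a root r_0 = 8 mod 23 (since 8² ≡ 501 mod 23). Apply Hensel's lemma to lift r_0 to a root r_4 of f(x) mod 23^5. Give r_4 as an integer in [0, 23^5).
r_4 = 2110580 (mod 6436343)

Hensel's recurrence: r_{i+1} = r_i − f(r_i)·(f′(r_i))^{-1} mod 23^{i+2}, with f′(x) = 2x. Iterate:
  r_0 = 8 (mod 23)
  r_1 = 399 (mod 529)
  r_2 = 5689 (mod 12167)
  r_3 = 151693 (mod 279841)
  r_4 = 2110580 (mod 6436343)
Final: r_4 = 2110580, and one checks f(r_4) ≡ 0 mod 23^5.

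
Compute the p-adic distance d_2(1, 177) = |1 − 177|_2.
d_2(1, 177) = 1/16

Step 1 — x − y = 1 − 177 = -176. Step 2 — v_2(-176) = 4 (factor: -176 = −(2^4 · 11); the sign does not affect v_p). Step 3 — |x − y|_2 = 2^{-4} = 1/16.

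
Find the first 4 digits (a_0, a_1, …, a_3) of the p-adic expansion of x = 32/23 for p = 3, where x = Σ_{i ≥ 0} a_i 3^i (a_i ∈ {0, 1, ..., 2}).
(a_0, …, a_3) = (1, 0, 2, 0)

v_3(32/23) = 0 (numerator and denominator both coprime to 3), so x ∈ ℤ_3^×. Compute digits iteratively via a_i = x_i mod 3, x_{i+1} = (x_i − a_i)/3, with x_0 = x:
  x_0 = 32/23;  a_0 = 1;  x_1 = (x_0 − 1)/3 = 3/23
  x_1 = 3/23;  a_1 = 0;  x_2 = (x_1 − 0)/3 = 1/23
  x_2 = 1/23;  a_2 = 2;  x_3 = (x_2 − 2)/3 = -15/23
  x_3 = -15/23;  a_3 = 0;  x_4 = (x_3 − 0)/3 = -5/23
Digits: (1, 0, 2, 0).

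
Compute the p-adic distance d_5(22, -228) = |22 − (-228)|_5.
d_5(22, -228) = 1/125

Step 1 — x − y = 22 − (-228) = 250. Step 2 — v_5(250) = 3 (factor: 250 = (5^3 · 2); the sign does not affect v_p). Step 3 — |x − y|_5 = 5^{-3} = 1/125.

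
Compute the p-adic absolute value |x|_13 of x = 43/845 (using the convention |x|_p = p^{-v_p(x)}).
|43/845|_13 = 169

Step 1 — compute v_13(x) by factoring powers of 13 out of the numerator and denominator: v_13(43/845) = -2. Step 2 — apply |x|_p = p^{-v_p(x)} = 13^{2} = 169.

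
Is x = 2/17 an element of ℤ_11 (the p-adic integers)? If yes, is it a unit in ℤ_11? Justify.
x ∈ ℤ_11^× (unit); v_11(x) = 0

ℤ_11 = {x ∈ ℚ_11 : v_11(x) ≥ 0} and ℤ_11^× = {x ∈ ℤ_11 : v_11(x) = 0}. Here v_11(2/17) = v_11(num) − v_11(den) = 0; compare against these criteria.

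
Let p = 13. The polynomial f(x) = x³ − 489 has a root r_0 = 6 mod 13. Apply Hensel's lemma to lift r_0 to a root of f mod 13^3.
r_2 = 201 (mod 2197)

Hensel: r_{i+1} = r_i − f(r_i)/f′(r_i) mod 13^{i+2}, where f′(x) = 3x². Iterate:
  r_0 = 6 (mod 13)
  r_1 = 32 (mod 169)
  r_2 = 201 (mod 2197)
Final: r = 201 with f(r) ≡ 0 mod 13^3.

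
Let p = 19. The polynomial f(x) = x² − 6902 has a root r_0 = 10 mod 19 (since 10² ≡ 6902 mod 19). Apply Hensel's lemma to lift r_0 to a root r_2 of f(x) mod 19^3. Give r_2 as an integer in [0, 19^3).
r_2 = 4646 (mod 6859)

Hensel's recurrence: r_{i+1} = r_i − f(r_i)·(f′(r_i))^{-1} mod 19^{i+2}, with f′(x) = 2x. Iterate:
  r_0 = 10 (mod 19)
  r_1 = 314 (mod 361)
  r_2 = 4646 (mod 6859)
Final: r_2 = 4646, and one checks f(r_2) ≡ 0 mod 19^3.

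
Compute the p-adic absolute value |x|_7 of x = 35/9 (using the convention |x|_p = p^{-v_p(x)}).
|35/9|_7 = 1/7

Step 1 — compute v_7(x) by factoring powers of 7 out of the numerator and denominator: v_7(35/9) = 1. Step 2 — apply |x|_p = p^{-v_p(x)} = 7^{-1} = 1/7.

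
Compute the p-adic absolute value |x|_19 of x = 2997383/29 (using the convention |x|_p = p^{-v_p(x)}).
|2997383/29|_19 = 1/130321

Step 1 — compute v_19(x) by factoring powers of 19 out of the numerator and denominator: v_19(2997383/29) = 4. Step 2 — apply |x|_p = p^{-v_p(x)} = 19^{-4} = 1/130321.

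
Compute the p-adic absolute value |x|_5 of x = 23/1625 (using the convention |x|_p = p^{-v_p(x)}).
|23/1625|_5 = 125

Step 1 — compute v_5(x) by factoring powers of 5 out of the numerator and denominator: v_5(23/1625) = -3. Step 2 — apply |x|_p = p^{-v_p(x)} = 5^{3} = 125.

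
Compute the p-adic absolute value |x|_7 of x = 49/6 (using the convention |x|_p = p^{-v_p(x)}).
|49/6|_7 = 1/49

Step 1 — compute v_7(x) by factoring powers of 7 out of the numerator and denominator: v_7(49/6) = 2. Step 2 — apply |x|_p = p^{-v_p(x)} = 7^{-2} = 1/49.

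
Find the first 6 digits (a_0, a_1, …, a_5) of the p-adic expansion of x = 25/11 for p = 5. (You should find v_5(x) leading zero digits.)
(a_0, …, a_5) = (0, 0, 1, 3, 3, 2)

v_5(25/11) = 2, so a_0 = ... = a_1 = 0. Factor out: x = 5^2 · u with u = 1/11 a unit in ℤ_5. Expand u iteratively via a_{v+i} = u_i mod 5, u_{i+1} = (u_i − a_{v+i})/5:
  u_0 = 1/11;  a_2 = 1;  u_1 = (u_0 − 1)/5 = -2/11
  u_1 = -2/11;  a_3 = 3;  u_2 = (u_1 − 3)/5 = -7/11
  u_2 = -7/11;  a_4 = 3;  u_3 = (u_2 − 3)/5 = -8/11
  u_3 = -8/11;  a_5 = 2;  u_4 = (u_3 − 2)/5 = -6/11
Digits: (0, 0, 1, 3, 3, 2).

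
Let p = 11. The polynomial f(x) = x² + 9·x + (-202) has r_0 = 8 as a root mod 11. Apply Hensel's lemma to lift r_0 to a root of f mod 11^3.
r_2 = 151 (mod 1331)

Hensel: r_{i+1} = r_i − f(r_i)·(f′(r_i))^{-1} mod 11^{i+2}, f′(x) = 2x + 9. Iterate:
  r_0 = 8 (mod 11)
  r_1 = 30 (mod 121)
  r_2 = 151 (mod 1331)
Final: r = 151 satisfies f(r) ≡ 0 mod 11^3.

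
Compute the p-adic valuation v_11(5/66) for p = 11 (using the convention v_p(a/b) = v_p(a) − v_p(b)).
v_11(5/66) = -1

Factor powers of 11 from the numerator and denominator of the reduced fraction: 5 = 11^0 · 5 and 66 = 11^1 · 6. Apply v_p(a/b) = v_p(a) − v_p(b): v_11(5/66) = 0 − 1 = -1.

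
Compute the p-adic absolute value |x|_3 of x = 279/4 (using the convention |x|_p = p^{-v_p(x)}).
|279/4|_3 = 1/9

Step 1 — compute v_3(x) by factoring powers of 3 out of the numerator and denominator: v_3(279/4) = 2. Step 2 — apply |x|_p = p^{-v_p(x)} = 3^{-2} = 1/9.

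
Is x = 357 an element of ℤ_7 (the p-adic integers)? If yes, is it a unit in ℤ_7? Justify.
x ∈ ℤ_7 but not a unit; v_7(x) = 1 > 0

ℤ_7 = {x ∈ ℚ_7 : v_7(x) ≥ 0} and ℤ_7^× = {x ∈ ℤ_7 : v_7(x) = 0}. Here v_7(357) = v_7(num) − v_7(den) = 1; compare against these criteria.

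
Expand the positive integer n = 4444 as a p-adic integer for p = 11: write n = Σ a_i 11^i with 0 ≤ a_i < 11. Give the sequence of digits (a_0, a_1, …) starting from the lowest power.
(a_0, a_1, …) = (0, 8, 3, 3)

Repeated division by 11 gives the digits low-to-high: 4444 = 8·11^1 + 3·11^2 + 3·11^3. Digit sequence: (0, 8, 3, 3).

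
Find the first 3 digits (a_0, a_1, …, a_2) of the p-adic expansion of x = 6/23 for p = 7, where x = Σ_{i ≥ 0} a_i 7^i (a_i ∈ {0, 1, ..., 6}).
(a_0, …, a_2) = (3, 6, 0)

v_7(6/23) = 0 (numerator and denominator both coprime to 7), so x ∈ ℤ_7^×. Compute digits iteratively via a_i = x_i mod 7, x_{i+1} = (x_i − a_i)/7, with x_0 = x:
  x_0 = 6/23;  a_0 = 3;  x_1 = (x_0 − 3)/7 = -9/23
  x_1 = -9/23;  a_1 = 6;  x_2 = (x_1 − 6)/7 = -21/23
  x_2 = -21/23;  a_2 = 0;  x_3 = (x_2 − 0)/7 = -3/23
Digits: (3, 6, 0).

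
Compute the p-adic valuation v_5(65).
v_5(65) = 1

v_5(n) is the largest exponent k such that 5^k divides n. Factor out: 65 = 5^1 · 13. (Sign doesn't affect v_p.) So v_5(65) = 1.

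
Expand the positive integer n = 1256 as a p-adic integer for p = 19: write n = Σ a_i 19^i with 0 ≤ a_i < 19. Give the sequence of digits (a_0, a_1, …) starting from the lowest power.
(a_0, a_1, …) = (2, 9, 3)

Repeated division by 19 gives the digits low-to-high: 1256 = 2 + 9·19^1 + 3·19^2. Digit sequence: (2, 9, 3).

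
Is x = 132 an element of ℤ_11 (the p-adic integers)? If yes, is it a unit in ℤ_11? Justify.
x ∈ ℤ_11 but not a unit; v_11(x) = 1 > 0

ℤ_11 = {x ∈ ℚ_11 : v_11(x) ≥ 0} and ℤ_11^× = {x ∈ ℤ_11 : v_11(x) = 0}. Here v_11(132) = v_11(num) − v_11(den) = 1; compare against these criteria.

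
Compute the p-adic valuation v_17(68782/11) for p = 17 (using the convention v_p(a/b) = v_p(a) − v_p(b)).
v_17(68782/11) = 3

Factor powers of 17 from the numerator and denominator of the reduced fraction: 68782 = 17^3 · 14 and 11 = 17^0 · 11. Apply v_p(a/b) = v_p(a) − v_p(b): v_17(68782/11) = 3 − 0 = 3.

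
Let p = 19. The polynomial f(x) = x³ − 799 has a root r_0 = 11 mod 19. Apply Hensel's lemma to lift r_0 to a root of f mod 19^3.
r_2 = 5160 (mod 6859)

Hensel: r_{i+1} = r_i − f(r_i)/f′(r_i) mod 19^{i+2}, where f′(x) = 3x². Iterate:
  r_0 = 11 (mod 19)
  r_1 = 106 (mod 361)
  r_2 = 5160 (mod 6859)
Final: r = 5160 with f(r) ≡ 0 mod 19^3.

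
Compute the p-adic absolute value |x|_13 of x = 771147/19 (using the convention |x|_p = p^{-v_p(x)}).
|771147/19|_13 = 1/28561

Step 1 — compute v_13(x) by factoring powers of 13 out of the numerator and denominator: v_13(771147/19) = 4. Step 2 — apply |x|_p = p^{-v_p(x)} = 13^{-4} = 1/28561.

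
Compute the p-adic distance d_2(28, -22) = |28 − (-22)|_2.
d_2(28, -22) = 1/2

Step 1 — x − y = 28 − (-22) = 50. Step 2 — v_2(50) = 1 (factor: 50 = (2^1 · 25); the sign does not affect v_p). Step 3 — |x − y|_2 = 2^{-1} = 1/2.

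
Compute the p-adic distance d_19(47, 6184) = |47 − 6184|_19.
d_19(47, 6184) = 1/361

Step 1 — x − y = 47 − 6184 = -6137. Step 2 — v_19(-6137) = 2 (factor: -6137 = −(19^2 · 17); the sign does not affect v_p). Step 3 — |x − y|_19 = 19^{-2} = 1/361.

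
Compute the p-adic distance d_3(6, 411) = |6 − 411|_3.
d_3(6, 411) = 1/81

Step 1 — x − y = 6 − 411 = -405. Step 2 — v_3(-405) = 4 (factor: -405 = −(3^4 · 5); the sign does not affect v_p). Step 3 — |x − y|_3 = 3^{-4} = 1/81.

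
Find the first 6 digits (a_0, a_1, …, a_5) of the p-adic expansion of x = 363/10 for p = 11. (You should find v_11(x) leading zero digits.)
(a_0, …, a_5) = (0, 0, 8, 7, 7, 7)

v_11(363/10) = 2, so a_0 = ... = a_1 = 0. Factor out: x = 11^2 · u with u = 3/10 a unit in ℤ_11. Expand u iteratively via a_{v+i} = u_i mod 11, u_{i+1} = (u_i − a_{v+i})/11:
  u_0 = 3/10;  a_2 = 8;  u_1 = (u_0 − 8)/11 = -7/10
  u_1 = -7/10;  a_3 = 7;  u_2 = (u_1 − 7)/11 = -7/10
  u_2 = -7/10;  a_4 = 7;  u_3 = (u_2 − 7)/11 = -7/10
  u_3 = -7/10;  a_5 = 7;  u_4 = (u_3 − 7)/11 = -7/10
Digits: (0, 0, 8, 7, 7, 7).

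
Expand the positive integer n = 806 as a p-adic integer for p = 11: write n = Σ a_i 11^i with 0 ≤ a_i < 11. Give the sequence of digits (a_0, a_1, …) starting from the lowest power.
(a_0, a_1, …) = (3, 7, 6)

Repeated division by 11 gives the digits low-to-high: 806 = 3 + 7·11^1 + 6·11^2. Digit sequence: (3, 7, 6).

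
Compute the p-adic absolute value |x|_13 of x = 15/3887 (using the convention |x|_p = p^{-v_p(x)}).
|15/3887|_13 = 169

Step 1 — compute v_13(x) by factoring powers of 13 out of the numerator and denominator: v_13(15/3887) = -2. Step 2 — apply |x|_p = p^{-v_p(x)} = 13^{2} = 169.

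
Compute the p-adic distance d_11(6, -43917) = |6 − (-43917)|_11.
d_11(6, -43917) = 1/14641

Step 1 — x − y = 6 − (-43917) = 43923. Step 2 — v_11(43923) = 4 (factor: 43923 = (11^4 · 3); the sign does not affect v_p). Step 3 — |x − y|_11 = 11^{-4} = 1/14641.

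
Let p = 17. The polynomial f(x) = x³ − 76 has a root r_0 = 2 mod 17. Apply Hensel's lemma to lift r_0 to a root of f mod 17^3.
r_2 = 2994 (mod 4913)

Hensel: r_{i+1} = r_i − f(r_i)/f′(r_i) mod 17^{i+2}, where f′(x) = 3x². Iterate:
  r_0 = 2 (mod 17)
  r_1 = 104 (mod 289)
  r_2 = 2994 (mod 4913)
Final: r = 2994 with f(r) ≡ 0 mod 17^3.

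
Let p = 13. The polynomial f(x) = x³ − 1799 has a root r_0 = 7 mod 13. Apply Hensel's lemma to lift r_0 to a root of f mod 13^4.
r_3 = 16764 (mod 28561)

Hensel: r_{i+1} = r_i − f(r_i)/f′(r_i) mod 13^{i+2}, where f′(x) = 3x². Iterate:
  r_0 = 7 (mod 13)
  r_1 = 33 (mod 169)
  r_2 = 1385 (mod 2197)
  r_3 = 16764 (mod 28561)
Final: r = 16764 with f(r) ≡ 0 mod 13^4.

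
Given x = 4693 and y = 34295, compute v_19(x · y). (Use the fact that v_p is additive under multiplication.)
v_19(160946435) = 5

v_p(x) = 2 (factor: 4693 = 19^2 · 13); v_p(y) = 3 (factor: 34295 = 19^3 · 5). Additivity: v_p(xy) = v_p(x) + v_p(y) = 2 + 3 = 5. (Direct check: xy = 160946435 = 19^5 · (65).)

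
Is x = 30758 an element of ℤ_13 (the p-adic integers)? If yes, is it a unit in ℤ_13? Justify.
x ∈ ℤ_13 but not a unit; v_13(x) = 3 > 0

ℤ_13 = {x ∈ ℚ_13 : v_13(x) ≥ 0} and ℤ_13^× = {x ∈ ℤ_13 : v_13(x) = 0}. Here v_13(30758) = v_13(num) − v_13(den) = 3; compare against these criteria.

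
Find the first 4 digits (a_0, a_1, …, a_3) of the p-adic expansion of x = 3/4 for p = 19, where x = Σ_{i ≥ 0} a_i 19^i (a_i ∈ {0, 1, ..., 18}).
(a_0, …, a_3) = (15, 4, 14, 4)

v_19(3/4) = 0 (numerator and denominator both coprime to 19), so x ∈ ℤ_19^×. Compute digits iteratively via a_i = x_i mod 19, x_{i+1} = (x_i − a_i)/19, with x_0 = x:
  x_0 = 3/4;  a_0 = 15;  x_1 = (x_0 − 15)/19 = -3/4
  x_1 = -3/4;  a_1 = 4;  x_2 = (x_1 − 4)/19 = -1/4
  x_2 = -1/4;  a_2 = 14;  x_3 = (x_2 − 14)/19 = -3/4
  x_3 = -3/4;  a_3 = 4;  x_4 = (x_3 − 4)/19 = -1/4
Digits: (15, 4, 14, 4).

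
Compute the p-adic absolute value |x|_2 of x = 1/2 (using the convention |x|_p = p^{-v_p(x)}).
|1/2|_2 = 2

Step 1 — compute v_2(x) by factoring powers of 2 out of the numerator and denominator: v_2(1/2) = -1. Step 2 — apply |x|_p = p^{-v_p(x)} = 2^{1} = 2.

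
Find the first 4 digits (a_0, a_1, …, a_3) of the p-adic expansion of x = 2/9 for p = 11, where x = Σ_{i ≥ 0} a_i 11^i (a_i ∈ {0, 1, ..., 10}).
(a_0, …, a_3) = (10, 4, 2, 1)

v_11(2/9) = 0 (numerator and denominator both coprime to 11), so x ∈ ℤ_11^×. Compute digits iteratively via a_i = x_i mod 11, x_{i+1} = (x_i − a_i)/11, with x_0 = x:
  x_0 = 2/9;  a_0 = 10;  x_1 = (x_0 − 10)/11 = -8/9
  x_1 = -8/9;  a_1 = 4;  x_2 = (x_1 − 4)/11 = -4/9
  x_2 = -4/9;  a_2 = 2;  x_3 = (x_2 − 2)/11 = -2/9
  x_3 = -2/9;  a_3 = 1;  x_4 = (x_3 − 1)/11 = -1/9
Digits: (10, 4, 2, 1).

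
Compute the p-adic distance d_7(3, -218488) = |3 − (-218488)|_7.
d_7(3, -218488) = 1/16807

Step 1 — x − y = 3 − (-218488) = 218491. Step 2 — v_7(218491) = 5 (factor: 218491 = (7^5 · 13); the sign does not affect v_p). Step 3 — |x − y|_7 = 7^{-5} = 1/16807.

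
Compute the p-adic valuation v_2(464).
v_2(464) = 4

v_2(n) is the largest exponent k such that 2^k divides n. Factor out: 464 = 2^4 · 29. (Sign doesn't affect v_p.) So v_2(464) = 4.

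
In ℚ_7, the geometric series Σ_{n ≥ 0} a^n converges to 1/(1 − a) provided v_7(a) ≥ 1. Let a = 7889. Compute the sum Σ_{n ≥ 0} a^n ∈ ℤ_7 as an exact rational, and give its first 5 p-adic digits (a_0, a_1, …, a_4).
Σ a^n = 1/(1 − a) = -1/7888;  first 5 digits = (1, 0, 0, 2, 3)

v_7(a) = 3 ≥ 1, so the series converges in ℤ_7 to 1/(1 − a) = 1/(1 − 7889) = -1/7888. Expand this rational in ℤ_7: compute digits iteratively via d_i = x_i mod 7, x_{i+1} = (x_i − d_i)/7. The first 5 digits are (1, 0, 0, 2, 3).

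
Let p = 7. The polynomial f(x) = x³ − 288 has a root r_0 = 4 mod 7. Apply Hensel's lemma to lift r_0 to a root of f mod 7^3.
r_2 = 270 (mod 343)

Hensel: r_{i+1} = r_i − f(r_i)/f′(r_i) mod 7^{i+2}, where f′(x) = 3x². Iterate:
  r_0 = 4 (mod 7)
  r_1 = 25 (mod 49)
  r_2 = 270 (mod 343)
Final: r = 270 with f(r) ≡ 0 mod 7^3.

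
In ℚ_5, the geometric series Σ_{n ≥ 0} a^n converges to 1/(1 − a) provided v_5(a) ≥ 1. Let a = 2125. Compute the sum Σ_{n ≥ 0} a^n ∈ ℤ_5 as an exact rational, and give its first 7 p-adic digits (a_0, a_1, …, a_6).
Σ a^n = 1/(1 − a) = -1/2124;  first 7 digits = (1, 0, 0, 2, 3, 0, 4)

v_5(a) = 3 ≥ 1, so the series converges in ℤ_5 to 1/(1 − a) = 1/(1 − 2125) = -1/2124. Expand this rational in ℤ_5: compute digits iteratively via d_i = x_i mod 5, x_{i+1} = (x_i − d_i)/5. The first 7 digits are (1, 0, 0, 2, 3, 0, 4).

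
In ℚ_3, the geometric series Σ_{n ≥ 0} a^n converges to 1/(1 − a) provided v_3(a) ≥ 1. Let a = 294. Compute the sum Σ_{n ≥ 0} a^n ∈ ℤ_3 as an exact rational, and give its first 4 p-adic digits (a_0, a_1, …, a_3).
Σ a^n = 1/(1 − a) = -1/293;  first 4 digits = (1, 2, 0, 1)

v_3(a) = 1 ≥ 1, so the series converges in ℤ_3 to 1/(1 − a) = 1/(1 − 294) = -1/293. Expand this rational in ℤ_3: compute digits iteratively via d_i = x_i mod 3, x_{i+1} = (x_i − d_i)/3. The first 4 digits are (1, 2, 0, 1).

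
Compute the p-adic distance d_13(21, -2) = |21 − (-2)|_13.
d_13(21, -2) = 1

Step 1 — x − y = 21 − (-2) = 23. Step 2 — v_13(23) = 0 (factor: 23 = (13^0 · 23); the sign does not affect v_p). Step 3 — |x − y|_13 = 13^{0} = 1.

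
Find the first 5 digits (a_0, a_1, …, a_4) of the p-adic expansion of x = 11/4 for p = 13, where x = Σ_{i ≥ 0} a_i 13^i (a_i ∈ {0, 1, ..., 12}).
(a_0, …, a_4) = (6, 3, 3, 3, 3)

v_13(11/4) = 0 (numerator and denominator both coprime to 13), so x ∈ ℤ_13^×. Compute digits iteratively via a_i = x_i mod 13, x_{i+1} = (x_i − a_i)/13, with x_0 = x:
  x_0 = 11/4;  a_0 = 6;  x_1 = (x_0 − 6)/13 = -1/4
  x_1 = -1/4;  a_1 = 3;  x_2 = (x_1 − 3)/13 = -1/4
  x_2 = -1/4;  a_2 = 3;  x_3 = (x_2 − 3)/13 = -1/4
  x_3 = -1/4;  a_3 = 3;  x_4 = (x_3 − 3)/13 = -1/4
  x_4 = -1/4;  a_4 = 3;  x_5 = (x_4 − 3)/13 = -1/4
Digits: (6, 3, 3, 3, 3).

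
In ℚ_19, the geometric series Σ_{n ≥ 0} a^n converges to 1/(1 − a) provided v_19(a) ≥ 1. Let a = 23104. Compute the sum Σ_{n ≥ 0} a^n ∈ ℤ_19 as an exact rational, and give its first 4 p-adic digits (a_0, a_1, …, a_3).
Σ a^n = 1/(1 − a) = -1/23103;  first 4 digits = (1, 0, 7, 3)

v_19(a) = 2 ≥ 1, so the series converges in ℤ_19 to 1/(1 − a) = 1/(1 − 23104) = -1/23103. Expand this rational in ℤ_19: compute digits iteratively via d_i = x_i mod 19, x_{i+1} = (x_i − d_i)/19. The first 4 digits are (1, 0, 7, 3).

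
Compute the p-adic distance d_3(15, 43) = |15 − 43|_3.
d_3(15, 43) = 1

Step 1 — x − y = 15 − 43 = -28. Step 2 — v_3(-28) = 0 (factor: -28 = −(3^0 · 28); the sign does not affect v_p). Step 3 — |x − y|_3 = 3^{0} = 1.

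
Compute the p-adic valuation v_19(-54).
v_19(-54) = 0

v_19(n) is the largest exponent k such that 19^k divides n. Factor out: -54 = -19^0 · 54. (Sign doesn't affect v_p.) So v_19(-54) = 0.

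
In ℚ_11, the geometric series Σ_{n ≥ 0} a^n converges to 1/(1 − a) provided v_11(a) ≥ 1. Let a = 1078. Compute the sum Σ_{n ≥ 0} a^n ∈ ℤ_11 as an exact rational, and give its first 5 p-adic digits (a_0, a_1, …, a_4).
Σ a^n = 1/(1 − a) = -1/1077;  first 5 digits = (1, 10, 9, 3, 8)

v_11(a) = 1 ≥ 1, so the series converges in ℤ_11 to 1/(1 − a) = 1/(1 − 1078) = -1/1077. Expand this rational in ℤ_11: compute digits iteratively via d_i = x_i mod 11, x_{i+1} = (x_i − d_i)/11. The first 5 digits are (1, 10, 9, 3, 8).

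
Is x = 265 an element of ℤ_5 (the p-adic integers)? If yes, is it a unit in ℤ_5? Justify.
x ∈ ℤ_5 but not a unit; v_5(x) = 1 > 0

ℤ_5 = {x ∈ ℚ_5 : v_5(x) ≥ 0} and ℤ_5^× = {x ∈ ℤ_5 : v_5(x) = 0}. Here v_5(265) = v_5(num) − v_5(den) = 1; compare against these criteria.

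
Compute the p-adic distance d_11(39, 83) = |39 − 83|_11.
d_11(39, 83) = 1/11

Step 1 — x − y = 39 − 83 = -44. Step 2 — v_11(-44) = 1 (factor: -44 = −(11^1 · 4); the sign does not affect v_p). Step 3 — |x − y|_11 = 11^{-1} = 1/11.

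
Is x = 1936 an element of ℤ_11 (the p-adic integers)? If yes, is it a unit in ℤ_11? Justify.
x ∈ ℤ_11 but not a unit; v_11(x) = 2 > 0

ℤ_11 = {x ∈ ℚ_11 : v_11(x) ≥ 0} and ℤ_11^× = {x ∈ ℤ_11 : v_11(x) = 0}. Here v_11(1936) = v_11(num) − v_11(den) = 2; compare against these criteria.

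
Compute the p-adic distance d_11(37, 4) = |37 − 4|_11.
d_11(37, 4) = 1/11

Step 1 — x − y = 37 − 4 = 33. Step 2 — v_11(33) = 1 (factor: 33 = (11^1 · 3); the sign does not affect v_p). Step 3 — |x − y|_11 = 11^{-1} = 1/11.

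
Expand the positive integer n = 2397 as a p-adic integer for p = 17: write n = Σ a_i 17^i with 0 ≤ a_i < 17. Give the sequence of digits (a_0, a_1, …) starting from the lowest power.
(a_0, a_1, …) = (0, 5, 8)

Repeated division by 17 gives the digits low-to-high: 2397 = 5·17^1 + 8·17^2. Digit sequence: (0, 5, 8).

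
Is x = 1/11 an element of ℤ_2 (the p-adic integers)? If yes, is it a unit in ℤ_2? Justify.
x ∈ ℤ_2^× (unit); v_2(x) = 0

ℤ_2 = {x ∈ ℚ_2 : v_2(x) ≥ 0} and ℤ_2^× = {x ∈ ℤ_2 : v_2(x) = 0}. Here v_2(1/11) = v_2(num) − v_2(den) = 0; compare against these criteria.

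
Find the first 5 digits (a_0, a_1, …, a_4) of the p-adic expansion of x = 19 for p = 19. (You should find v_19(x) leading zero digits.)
(a_0, …, a_4) = (0, 1, 0, 0, 0)

v_19(19) = 1, so a_0 = ... = a_0 = 0. Factor out: x = 19^1 · u with u = 1 a unit in ℤ_19. Expand u iteratively via a_{v+i} = u_i mod 19, u_{i+1} = (u_i − a_{v+i})/19:
  u_0 = 1;  a_1 = 1;  u_1 = (u_0 − 1)/19 = 0
  u_1 = 0;  a_2 = 0;  u_2 = (u_1 − 0)/19 = 0
  u_2 = 0;  a_3 = 0;  u_3 = (u_2 − 0)/19 = 0
  u_3 = 0;  a_4 = 0;  u_4 = (u_3 − 0)/19 = 0
Digits: (0, 1, 0, 0, 0).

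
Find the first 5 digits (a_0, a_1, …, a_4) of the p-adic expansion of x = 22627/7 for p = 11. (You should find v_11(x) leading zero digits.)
(a_0, …, a_4) = (0, 0, 0, 4, 3)

v_11(22627/7) = 3, so a_0 = ... = a_2 = 0. Factor out: x = 11^3 · u with u = 17/7 a unit in ℤ_11. Expand u iteratively via a_{v+i} = u_i mod 11, u_{i+1} = (u_i − a_{v+i})/11:
  u_0 = 17/7;  a_3 = 4;  u_1 = (u_0 − 4)/11 = -1/7
  u_1 = -1/7;  a_4 = 3;  u_2 = (u_1 − 3)/11 = -2/7
Digits: (0, 0, 0, 4, 3).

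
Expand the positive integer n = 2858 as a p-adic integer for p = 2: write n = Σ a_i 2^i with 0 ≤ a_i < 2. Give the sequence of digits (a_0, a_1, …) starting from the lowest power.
(a_0, a_1, …) = (0, 1, 0, 1, 0, 1, 0, 0, 1, 1, 0, 1)

Repeated division by 2 gives the digits low-to-high: 2858 = 1·2^1 + 1·2^3 + 1·2^5 + 1·2^8 + 1·2^9 + 1·2^11. Digit sequence: (0, 1, 0, 1, 0, 1, 0, 0, 1, 1, 0, 1).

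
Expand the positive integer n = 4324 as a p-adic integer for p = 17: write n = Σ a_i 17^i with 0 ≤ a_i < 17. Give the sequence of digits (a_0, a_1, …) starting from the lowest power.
(a_0, a_1, …) = (6, 16, 14)

Repeated division by 17 gives the digits low-to-high: 4324 = 6 + 16·17^1 + 14·17^2. Digit sequence: (6, 16, 14).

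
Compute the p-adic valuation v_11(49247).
v_11(49247) = 3

v_11(n) is the largest exponent k such that 11^k divides n. Factor out: 49247 = 11^3 · 37. (Sign doesn't affect v_p.) So v_11(49247) = 3.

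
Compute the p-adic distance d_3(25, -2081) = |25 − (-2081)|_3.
d_3(25, -2081) = 1/81

Step 1 — x − y = 25 − (-2081) = 2106. Step 2 — v_3(2106) = 4 (factor: 2106 = (3^4 · 26); the sign does not affect v_p). Step 3 — |x − y|_3 = 3^{-4} = 1/81.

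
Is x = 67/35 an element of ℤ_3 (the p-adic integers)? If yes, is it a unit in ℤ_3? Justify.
x ∈ ℤ_3^× (unit); v_3(x) = 0

ℤ_3 = {x ∈ ℚ_3 : v_3(x) ≥ 0} and ℤ_3^× = {x ∈ ℤ_3 : v_3(x) = 0}. Here v_3(67/35) = v_3(num) − v_3(den) = 0; compare against these criteria.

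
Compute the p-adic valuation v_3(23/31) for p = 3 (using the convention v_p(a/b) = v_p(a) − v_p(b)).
v_3(23/31) = 0

Factor powers of 3 from the numerator and denominator of the reduced fraction: 23 = 3^0 · 23 and 31 = 3^0 · 31. Apply v_p(a/b) = v_p(a) − v_p(b): v_3(23/31) = 0 − 0 = 0.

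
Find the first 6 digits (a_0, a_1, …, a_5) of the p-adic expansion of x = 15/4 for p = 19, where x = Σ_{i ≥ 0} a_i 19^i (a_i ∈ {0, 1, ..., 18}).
(a_0, …, a_5) = (18, 4, 14, 4, 14, 4)

v_19(15/4) = 0 (numerator and denominator both coprime to 19), so x ∈ ℤ_19^×. Compute digits iteratively via a_i = x_i mod 19, x_{i+1} = (x_i − a_i)/19, with x_0 = x:
  x_0 = 15/4;  a_0 = 18;  x_1 = (x_0 − 18)/19 = -3/4
  x_1 = -3/4;  a_1 = 4;  x_2 = (x_1 − 4)/19 = -1/4
  x_2 = -1/4;  a_2 = 14;  x_3 = (x_2 − 14)/19 = -3/4
  x_3 = -3/4;  a_3 = 4;  x_4 = (x_3 − 4)/19 = -1/4
  x_4 = -1/4;  a_4 = 14;  x_5 = (x_4 − 14)/19 = -3/4
  x_5 = -3/4;  a_5 = 4;  x_6 = (x_5 − 4)/19 = -1/4
Digits: (18, 4, 14, 4, 14, 4).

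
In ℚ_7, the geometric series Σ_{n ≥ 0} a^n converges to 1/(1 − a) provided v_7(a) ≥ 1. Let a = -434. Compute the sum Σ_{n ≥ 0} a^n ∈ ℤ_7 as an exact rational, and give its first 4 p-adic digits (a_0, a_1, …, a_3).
Σ a^n = 1/(1 − a) = 1/435;  first 4 digits = (1, 1, 6, 2)

v_7(a) = 1 ≥ 1, so the series converges in ℤ_7 to 1/(1 − a) = 1/(1 − (-434)) = 1/435. Expand this rational in ℤ_7: compute digits iteratively via d_i = x_i mod 7, x_{i+1} = (x_i − d_i)/7. The first 4 digits are (1, 1, 6, 2).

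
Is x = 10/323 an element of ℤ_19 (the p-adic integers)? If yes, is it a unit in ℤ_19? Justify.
x ∉ ℤ_19 (v_19(x) = -1 < 0)

ℤ_19 = {x ∈ ℚ_19 : v_19(x) ≥ 0} and ℤ_19^× = {x ∈ ℤ_19 : v_19(x) = 0}. Here v_19(10/323) = v_19(num) − v_19(den) = -1; compare against these criteria.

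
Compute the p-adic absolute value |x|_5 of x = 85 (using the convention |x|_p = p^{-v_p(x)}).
|85|_5 = 1/5

Step 1 — compute v_5(x) by factoring powers of 5 out of the numerator and denominator: v_5(85) = 1. Step 2 — apply |x|_p = p^{-v_p(x)} = 5^{-1} = 1/5.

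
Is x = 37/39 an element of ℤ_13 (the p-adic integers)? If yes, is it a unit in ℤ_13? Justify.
x ∉ ℤ_13 (v_13(x) = -1 < 0)

ℤ_13 = {x ∈ ℚ_13 : v_13(x) ≥ 0} and ℤ_13^× = {x ∈ ℤ_13 : v_13(x) = 0}. Here v_13(37/39) = v_13(num) − v_13(den) = -1; compare against these criteria.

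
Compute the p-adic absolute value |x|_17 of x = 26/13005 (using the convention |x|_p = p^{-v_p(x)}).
|26/13005|_17 = 289

Step 1 — compute v_17(x) by factoring powers of 17 out of the numerator and denominator: v_17(26/13005) = -2. Step 2 — apply |x|_p = p^{-v_p(x)} = 17^{2} = 289.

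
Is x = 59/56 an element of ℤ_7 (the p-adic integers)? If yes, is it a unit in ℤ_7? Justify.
x ∉ ℤ_7 (v_7(x) = -1 < 0)

ℤ_7 = {x ∈ ℚ_7 : v_7(x) ≥ 0} and ℤ_7^× = {x ∈ ℤ_7 : v_7(x) = 0}. Here v_7(59/56) = v_7(num) − v_7(den) = -1; compare against these criteria.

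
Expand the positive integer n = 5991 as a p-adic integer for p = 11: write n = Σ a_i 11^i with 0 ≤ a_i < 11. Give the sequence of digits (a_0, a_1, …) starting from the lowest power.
(a_0, a_1, …) = (7, 5, 5, 4)

Repeated division by 11 gives the digits low-to-high: 5991 = 7 + 5·11^1 + 5·11^2 + 4·11^3. Digit sequence: (7, 5, 5, 4).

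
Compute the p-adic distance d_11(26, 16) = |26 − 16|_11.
d_11(26, 16) = 1

Step 1 — x − y = 26 − 16 = 10. Step 2 — v_11(10) = 0 (factor: 10 = (11^0 · 10); the sign does not affect v_p). Step 3 — |x − y|_11 = 11^{0} = 1.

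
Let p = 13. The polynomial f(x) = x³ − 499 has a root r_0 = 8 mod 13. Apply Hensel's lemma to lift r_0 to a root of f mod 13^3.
r_2 = 2153 (mod 2197)

Hensel: r_{i+1} = r_i − f(r_i)/f′(r_i) mod 13^{i+2}, where f′(x) = 3x². Iterate:
  r_0 = 8 (mod 13)
  r_1 = 125 (mod 169)
  r_2 = 2153 (mod 2197)
Final: r = 2153 with f(r) ≡ 0 mod 13^3.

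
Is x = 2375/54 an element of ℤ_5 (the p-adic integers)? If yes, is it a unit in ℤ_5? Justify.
x ∈ ℤ_5 but not a unit; v_5(x) = 3 > 0

ℤ_5 = {x ∈ ℚ_5 : v_5(x) ≥ 0} and ℤ_5^× = {x ∈ ℤ_5 : v_5(x) = 0}. Here v_5(2375/54) = v_5(num) − v_5(den) = 3; compare against these criteria.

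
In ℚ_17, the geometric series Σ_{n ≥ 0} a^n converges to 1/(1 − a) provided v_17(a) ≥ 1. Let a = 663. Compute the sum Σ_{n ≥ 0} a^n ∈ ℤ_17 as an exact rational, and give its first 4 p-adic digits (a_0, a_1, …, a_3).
Σ a^n = 1/(1 − a) = -1/662;  first 4 digits = (1, 5, 10, 10)

v_17(a) = 1 ≥ 1, so the series converges in ℤ_17 to 1/(1 − a) = 1/(1 − 663) = -1/662. Expand this rational in ℤ_17: compute digits iteratively via d_i = x_i mod 17, x_{i+1} = (x_i − d_i)/17. The first 4 digits are (1, 5, 10, 10).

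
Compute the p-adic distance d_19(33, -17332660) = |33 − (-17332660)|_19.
d_19(33, -17332660) = 1/2476099

Step 1 — x − y = 33 − (-17332660) = 17332693. Step 2 — v_19(17332693) = 5 (factor: 17332693 = (19^5 · 7); the sign does not affect v_p). Step 3 — |x − y|_19 = 19^{-5} = 1/2476099.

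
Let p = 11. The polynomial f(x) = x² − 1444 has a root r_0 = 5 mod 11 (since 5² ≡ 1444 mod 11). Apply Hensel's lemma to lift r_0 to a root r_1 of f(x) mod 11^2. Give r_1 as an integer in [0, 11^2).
r_1 = 38 (mod 121)

Hensel's recurrence: r_{i+1} = r_i − f(r_i)·(f′(r_i))^{-1} mod 11^{i+2}, with f′(x) = 2x. Iterate:
  r_0 = 5 (mod 11)
  r_1 = 38 (mod 121)
Final: r_1 = 38, and one checks f(r_1) ≡ 0 mod 11^2.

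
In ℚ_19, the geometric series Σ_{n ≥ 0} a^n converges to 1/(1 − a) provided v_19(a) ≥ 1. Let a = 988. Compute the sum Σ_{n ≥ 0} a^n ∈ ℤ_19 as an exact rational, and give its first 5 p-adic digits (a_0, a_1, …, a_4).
Σ a^n = 1/(1 − a) = -1/987;  first 5 digits = (1, 14, 8, 17, 14)

v_19(a) = 1 ≥ 1, so the series converges in ℤ_19 to 1/(1 − a) = 1/(1 − 988) = -1/987. Expand this rational in ℤ_19: compute digits iteratively via d_i = x_i mod 19, x_{i+1} = (x_i − d_i)/19. The first 5 digits are (1, 14, 8, 17, 14).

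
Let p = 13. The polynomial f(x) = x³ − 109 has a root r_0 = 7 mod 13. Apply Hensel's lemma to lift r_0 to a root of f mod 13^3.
r_2 = 2061 (mod 2197)

Hensel: r_{i+1} = r_i − f(r_i)/f′(r_i) mod 13^{i+2}, where f′(x) = 3x². Iterate:
  r_0 = 7 (mod 13)
  r_1 = 33 (mod 169)
  r_2 = 2061 (mod 2197)
Final: r = 2061 with f(r) ≡ 0 mod 13^3.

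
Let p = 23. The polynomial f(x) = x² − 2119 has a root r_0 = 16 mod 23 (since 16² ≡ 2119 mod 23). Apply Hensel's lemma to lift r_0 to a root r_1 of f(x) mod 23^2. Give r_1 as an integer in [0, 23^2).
r_1 = 223 (mod 529)

Hensel's recurrence: r_{i+1} = r_i − f(r_i)·(f′(r_i))^{-1} mod 23^{i+2}, with f′(x) = 2x. Iterate:
  r_0 = 16 (mod 23)
  r_1 = 223 (mod 529)
Final: r_1 = 223, and one checks f(r_1) ≡ 0 mod 23^2.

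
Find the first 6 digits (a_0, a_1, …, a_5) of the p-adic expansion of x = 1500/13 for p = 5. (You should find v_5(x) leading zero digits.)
(a_0, …, a_5) = (0, 0, 0, 4, 4, 1)

v_5(1500/13) = 3, so a_0 = ... = a_2 = 0. Factor out: x = 5^3 · u with u = 12/13 a unit in ℤ_5. Expand u iteratively via a_{v+i} = u_i mod 5, u_{i+1} = (u_i − a_{v+i})/5:
  u_0 = 12/13;  a_3 = 4;  u_1 = (u_0 − 4)/5 = -8/13
  u_1 = -8/13;  a_4 = 4;  u_2 = (u_1 − 4)/5 = -12/13
  u_2 = -12/13;  a_5 = 1;  u_3 = (u_2 − 1)/5 = -5/13
Digits: (0, 0, 0, 4, 4, 1).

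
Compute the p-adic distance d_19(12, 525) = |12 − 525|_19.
d_19(12, 525) = 1/19

Step 1 — x − y = 12 − 525 = -513. Step 2 — v_19(-513) = 1 (factor: -513 = −(19^1 · 27); the sign does not affect v_p). Step 3 — |x − y|_19 = 19^{-1} = 1/19.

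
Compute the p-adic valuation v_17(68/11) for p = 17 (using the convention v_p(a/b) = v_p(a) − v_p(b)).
v_17(68/11) = 1

Factor powers of 17 from the numerator and denominator of the reduced fraction: 68 = 17^1 · 4 and 11 = 17^0 · 11. Apply v_p(a/b) = v_p(a) − v_p(b): v_17(68/11) = 1 − 0 = 1.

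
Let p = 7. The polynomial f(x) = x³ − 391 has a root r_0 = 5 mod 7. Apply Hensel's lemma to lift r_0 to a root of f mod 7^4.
r_3 = 166 (mod 2401)

Hensel: r_{i+1} = r_i − f(r_i)/f′(r_i) mod 7^{i+2}, where f′(x) = 3x². Iterate:
  r_0 = 5 (mod 7)
  r_1 = 19 (mod 49)
  r_2 = 166 (mod 343)
  r_3 = 166 (mod 2401)
Final: r = 166 with f(r) ≡ 0 mod 7^4.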